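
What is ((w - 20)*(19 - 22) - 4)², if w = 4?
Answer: 1936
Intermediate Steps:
((w - 20)*(19 - 22) - 4)² = ((4 - 20)*(19 - 22) - 4)² = (-16*(-3) - 4)² = (48 - 4)² = 44² = 1936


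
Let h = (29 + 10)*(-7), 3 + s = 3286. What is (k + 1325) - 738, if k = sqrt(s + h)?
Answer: 587 + sqrt(3010) ≈ 641.86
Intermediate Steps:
s = 3283 (s = -3 + 3286 = 3283)
h = -273 (h = 39*(-7) = -273)
k = sqrt(3010) (k = sqrt(3283 - 273) = sqrt(3010) ≈ 54.863)
(k + 1325) - 738 = (sqrt(3010) + 1325) - 738 = (1325 + sqrt(3010)) - 738 = 587 + sqrt(3010)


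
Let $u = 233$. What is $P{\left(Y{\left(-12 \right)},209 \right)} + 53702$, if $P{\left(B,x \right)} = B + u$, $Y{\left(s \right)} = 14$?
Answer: $53949$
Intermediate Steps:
$P{\left(B,x \right)} = 233 + B$ ($P{\left(B,x \right)} = B + 233 = 233 + B$)
$P{\left(Y{\left(-12 \right)},209 \right)} + 53702 = \left(233 + 14\right) + 53702 = 247 + 53702 = 53949$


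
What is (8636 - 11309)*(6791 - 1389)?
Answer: -14439546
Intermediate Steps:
(8636 - 11309)*(6791 - 1389) = -2673*5402 = -14439546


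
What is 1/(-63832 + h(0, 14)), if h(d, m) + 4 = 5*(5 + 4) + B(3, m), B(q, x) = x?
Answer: -1/63777 ≈ -1.5680e-5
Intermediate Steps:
h(d, m) = 41 + m (h(d, m) = -4 + (5*(5 + 4) + m) = -4 + (5*9 + m) = -4 + (45 + m) = 41 + m)
1/(-63832 + h(0, 14)) = 1/(-63832 + (41 + 14)) = 1/(-63832 + 55) = 1/(-63777) = -1/63777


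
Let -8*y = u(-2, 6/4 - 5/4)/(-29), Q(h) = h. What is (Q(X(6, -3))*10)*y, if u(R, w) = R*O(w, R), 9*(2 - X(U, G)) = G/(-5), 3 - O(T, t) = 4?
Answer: 1/6 ≈ 0.16667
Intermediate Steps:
O(T, t) = -1 (O(T, t) = 3 - 1*4 = 3 - 4 = -1)
X(U, G) = 2 + G/45 (X(U, G) = 2 - G/(9*(-5)) = 2 - G*(-1)/(9*5) = 2 - (-1)*G/45 = 2 + G/45)
u(R, w) = -R (u(R, w) = R*(-1) = -R)
y = 1/116 (y = -(-1*(-2))/(8*(-29)) = -(-1)/(4*29) = -1/8*(-2/29) = 1/116 ≈ 0.0086207)
(Q(X(6, -3))*10)*y = ((2 + (1/45)*(-3))*10)*(1/116) = ((2 - 1/15)*10)*(1/116) = ((29/15)*10)*(1/116) = (58/3)*(1/116) = 1/6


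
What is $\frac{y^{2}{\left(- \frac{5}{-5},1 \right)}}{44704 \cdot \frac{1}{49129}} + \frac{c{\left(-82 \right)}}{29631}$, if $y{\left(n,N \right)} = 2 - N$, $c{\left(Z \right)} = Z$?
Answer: $\frac{1452075671}{1324624224} \approx 1.0962$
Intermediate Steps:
$\frac{y^{2}{\left(- \frac{5}{-5},1 \right)}}{44704 \cdot \frac{1}{49129}} + \frac{c{\left(-82 \right)}}{29631} = \frac{\left(2 - 1\right)^{2}}{44704 \cdot \frac{1}{49129}} - \frac{82}{29631} = \frac{1^{2}}{\frac{44704}{49129}} - \frac{82}{29631} = 1 \cdot \frac{49129}{44704} - \frac{82}{29631} = \frac{49129}{44704} - \frac{82}{29631} = \frac{1452075671}{1324624224}$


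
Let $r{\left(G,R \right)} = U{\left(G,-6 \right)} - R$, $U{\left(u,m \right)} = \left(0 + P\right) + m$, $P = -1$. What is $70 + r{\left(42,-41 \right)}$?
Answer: $104$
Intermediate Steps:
$U{\left(u,m \right)} = -1 + m$ ($U{\left(u,m \right)} = \left(0 - 1\right) + m = -1 + m$)
$r{\left(G,R \right)} = -7 - R$ ($r{\left(G,R \right)} = \left(-1 - 6\right) - R = -7 - R$)
$70 + r{\left(42,-41 \right)} = 70 - -34 = 70 + \left(-7 + 41\right) = 70 + 34 = 104$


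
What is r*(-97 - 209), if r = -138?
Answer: 42228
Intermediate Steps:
r*(-97 - 209) = -138*(-97 - 209) = -138*(-306) = 42228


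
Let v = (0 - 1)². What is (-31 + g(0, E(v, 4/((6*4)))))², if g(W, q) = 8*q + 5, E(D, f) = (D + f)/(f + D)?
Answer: 324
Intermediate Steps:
v = 1 (v = (-1)² = 1)
E(D, f) = 1 (E(D, f) = (D + f)/(D + f) = 1)
g(W, q) = 5 + 8*q
(-31 + g(0, E(v, 4/((6*4)))))² = (-31 + (5 + 8*1))² = (-31 + (5 + 8))² = (-31 + 13)² = (-18)² = 324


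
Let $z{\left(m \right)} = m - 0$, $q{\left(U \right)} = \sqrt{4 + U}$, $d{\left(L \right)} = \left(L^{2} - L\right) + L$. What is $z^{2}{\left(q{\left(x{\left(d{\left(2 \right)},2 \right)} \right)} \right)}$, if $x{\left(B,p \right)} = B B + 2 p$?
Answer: $24$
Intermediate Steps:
$d{\left(L \right)} = L^{2}$
$x{\left(B,p \right)} = B^{2} + 2 p$
$z{\left(m \right)} = m$ ($z{\left(m \right)} = m + 0 = m$)
$z^{2}{\left(q{\left(x{\left(d{\left(2 \right)},2 \right)} \right)} \right)} = \left(\sqrt{4 + \left(\left(2^{2}\right)^{2} + 2 \cdot 2\right)}\right)^{2} = \left(\sqrt{4 + \left(4^{2} + 4\right)}\right)^{2} = \left(\sqrt{4 + \left(16 + 4\right)}\right)^{2} = \left(\sqrt{4 + 20}\right)^{2} = \left(\sqrt{24}\right)^{2} = \left(2 \sqrt{6}\right)^{2} = 24$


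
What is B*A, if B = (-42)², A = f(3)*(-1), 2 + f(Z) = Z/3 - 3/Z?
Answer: 3528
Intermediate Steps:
f(Z) = -2 - 3/Z + Z/3 (f(Z) = -2 + (Z/3 - 3/Z) = -2 + (-3/Z + Z/3) = -2 - 3/Z + Z/3)
A = 2 (A = (-2 - 3/3 + (⅓)*3)*(-1) = (-2 - 3*⅓ + 1)*(-1) = (-2 - 1 + 1)*(-1) = -2*(-1) = 2)
B = 1764
B*A = 1764*2 = 3528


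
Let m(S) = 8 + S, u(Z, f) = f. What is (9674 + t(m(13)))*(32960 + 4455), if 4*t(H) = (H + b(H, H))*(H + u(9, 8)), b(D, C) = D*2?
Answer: 1516168045/4 ≈ 3.7904e+8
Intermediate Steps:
b(D, C) = 2*D
t(H) = 3*H*(8 + H)/4 (t(H) = ((H + 2*H)*(H + 8))/4 = ((3*H)*(8 + H))/4 = (3*H*(8 + H))/4 = 3*H*(8 + H)/4)
(9674 + t(m(13)))*(32960 + 4455) = (9674 + 3*(8 + 13)*(8 + (8 + 13))/4)*(32960 + 4455) = (9674 + (3/4)*21*(8 + 21))*37415 = (9674 + (3/4)*21*29)*37415 = (9674 + 1827/4)*37415 = (40523/4)*37415 = 1516168045/4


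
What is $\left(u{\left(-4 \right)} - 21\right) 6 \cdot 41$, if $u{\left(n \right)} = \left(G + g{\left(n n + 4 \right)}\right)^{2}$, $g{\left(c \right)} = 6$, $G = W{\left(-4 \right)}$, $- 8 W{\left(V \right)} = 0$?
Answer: $3690$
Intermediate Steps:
$W{\left(V \right)} = 0$ ($W{\left(V \right)} = \left(- \frac{1}{8}\right) 0 = 0$)
$G = 0$
$u{\left(n \right)} = 36$ ($u{\left(n \right)} = \left(0 + 6\right)^{2} = 6^{2} = 36$)
$\left(u{\left(-4 \right)} - 21\right) 6 \cdot 41 = \left(36 - 21\right) 6 \cdot 41 = 15 \cdot 6 \cdot 41 = 90 \cdot 41 = 3690$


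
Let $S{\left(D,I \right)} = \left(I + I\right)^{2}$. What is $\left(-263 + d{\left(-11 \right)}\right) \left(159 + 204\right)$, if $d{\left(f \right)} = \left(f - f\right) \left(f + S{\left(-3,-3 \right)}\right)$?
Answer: $-95469$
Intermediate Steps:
$S{\left(D,I \right)} = 4 I^{2}$ ($S{\left(D,I \right)} = \left(2 I\right)^{2} = 4 I^{2}$)
$d{\left(f \right)} = 0$ ($d{\left(f \right)} = \left(f - f\right) \left(f + 4 \left(-3\right)^{2}\right) = 0 \left(f + 4 \cdot 9\right) = 0 \left(f + 36\right) = 0 \left(36 + f\right) = 0$)
$\left(-263 + d{\left(-11 \right)}\right) \left(159 + 204\right) = \left(-263 + 0\right) \left(159 + 204\right) = \left(-263\right) 363 = -95469$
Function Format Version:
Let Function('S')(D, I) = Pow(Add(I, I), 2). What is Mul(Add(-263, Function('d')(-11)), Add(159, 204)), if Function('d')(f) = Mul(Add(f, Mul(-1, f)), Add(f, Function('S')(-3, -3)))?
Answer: -95469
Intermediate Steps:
Function('S')(D, I) = Mul(4, Pow(I, 2)) (Function('S')(D, I) = Pow(Mul(2, I), 2) = Mul(4, Pow(I, 2)))
Function('d')(f) = 0 (Function('d')(f) = Mul(Add(f, Mul(-1, f)), Add(f, Mul(4, Pow(-3, 2)))) = Mul(0, Add(f, Mul(4, 9))) = Mul(0, Add(f, 36)) = Mul(0, Add(36, f)) = 0)
Mul(Add(-263, Function('d')(-11)), Add(159, 204)) = Mul(Add(-263, 0), Add(159, 204)) = Mul(-263, 363) = -95469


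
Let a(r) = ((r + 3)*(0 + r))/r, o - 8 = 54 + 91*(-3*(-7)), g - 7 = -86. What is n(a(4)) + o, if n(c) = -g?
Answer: 2052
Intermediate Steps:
g = -79 (g = 7 - 86 = -79)
o = 1973 (o = 8 + (54 + 91*(-3*(-7))) = 8 + (54 + 91*21) = 8 + (54 + 1911) = 8 + 1965 = 1973)
a(r) = 3 + r (a(r) = ((3 + r)*r)/r = (r*(3 + r))/r = 3 + r)
n(c) = 79 (n(c) = -1*(-79) = 79)
n(a(4)) + o = 79 + 1973 = 2052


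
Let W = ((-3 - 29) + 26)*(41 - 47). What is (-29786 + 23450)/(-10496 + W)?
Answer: 1584/2615 ≈ 0.60574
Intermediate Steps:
W = 36 (W = (-32 + 26)*(-6) = -6*(-6) = 36)
(-29786 + 23450)/(-10496 + W) = (-29786 + 23450)/(-10496 + 36) = -6336/(-10460) = -6336*(-1/10460) = 1584/2615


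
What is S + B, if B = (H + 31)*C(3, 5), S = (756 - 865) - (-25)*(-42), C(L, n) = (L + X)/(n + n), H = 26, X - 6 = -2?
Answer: -11191/10 ≈ -1119.1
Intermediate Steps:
X = 4 (X = 6 - 2 = 4)
C(L, n) = (4 + L)/(2*n) (C(L, n) = (L + 4)/(n + n) = (4 + L)/((2*n)) = (4 + L)*(1/(2*n)) = (4 + L)/(2*n))
S = -1159 (S = -109 - 1*1050 = -109 - 1050 = -1159)
B = 399/10 (B = (26 + 31)*((½)*(4 + 3)/5) = 57*((½)*(⅕)*7) = 57*(7/10) = 399/10 ≈ 39.900)
S + B = -1159 + 399/10 = -11191/10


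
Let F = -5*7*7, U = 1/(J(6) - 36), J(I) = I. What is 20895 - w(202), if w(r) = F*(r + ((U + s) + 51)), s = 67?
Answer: 595721/6 ≈ 99287.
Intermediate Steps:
U = -1/30 (U = 1/(6 - 36) = 1/(-30) = -1/30 ≈ -0.033333)
F = -245 (F = -35*7 = -245)
w(r) = -173411/6 - 245*r (w(r) = -245*(r + ((-1/30 + 67) + 51)) = -245*(r + (2009/30 + 51)) = -245*(r + 3539/30) = -245*(3539/30 + r) = -173411/6 - 245*r)
20895 - w(202) = 20895 - (-173411/6 - 245*202) = 20895 - (-173411/6 - 49490) = 20895 - 1*(-470351/6) = 20895 + 470351/6 = 595721/6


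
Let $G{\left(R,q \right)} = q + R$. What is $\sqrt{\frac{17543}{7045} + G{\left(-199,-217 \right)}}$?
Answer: $\frac{i \sqrt{20523331965}}{7045} \approx 20.335 i$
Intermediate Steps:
$G{\left(R,q \right)} = R + q$
$\sqrt{\frac{17543}{7045} + G{\left(-199,-217 \right)}} = \sqrt{\frac{17543}{7045} - 416} = \sqrt{- \frac{2913177}{7045}} = \frac{i \sqrt{20523331965}}{7045}$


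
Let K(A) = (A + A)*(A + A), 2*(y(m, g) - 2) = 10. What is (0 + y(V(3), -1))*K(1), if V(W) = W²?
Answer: 28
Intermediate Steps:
y(m, g) = 7 (y(m, g) = 2 + (½)*10 = 2 + 5 = 7)
K(A) = 4*A² (K(A) = (2*A)*(2*A) = 4*A²)
(0 + y(V(3), -1))*K(1) = (0 + 7)*(4*1²) = 7*(4*1) = 7*4 = 28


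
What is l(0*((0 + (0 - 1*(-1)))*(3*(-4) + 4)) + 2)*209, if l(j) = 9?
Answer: 1881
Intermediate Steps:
l(0*((0 + (0 - 1*(-1)))*(3*(-4) + 4)) + 2)*209 = 9*209 = 1881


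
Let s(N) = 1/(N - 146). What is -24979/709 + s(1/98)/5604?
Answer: -1001363532247/28422543726 ≈ -35.231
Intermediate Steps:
s(N) = 1/(-146 + N)
-24979/709 + s(1/98)/5604 = -24979/709 + 1/(-146 + 1/98*5604) = -24979*1/709 + (1/5604)/(-146 + 1/98) = -24979/709 + (1/5604)/(-14307/98) = -24979/709 - 98/14307*1/5604 = -24979/709 - 49/40088214 = -1001363532247/28422543726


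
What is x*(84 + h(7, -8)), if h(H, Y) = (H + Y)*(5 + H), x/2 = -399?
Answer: -57456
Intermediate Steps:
x = -798 (x = 2*(-399) = -798)
h(H, Y) = (5 + H)*(H + Y)
x*(84 + h(7, -8)) = -798*(84 + (7² + 5*7 + 5*(-8) + 7*(-8))) = -798*(84 + (49 + 35 - 40 - 56)) = -798*(84 - 12) = -798*72 = -57456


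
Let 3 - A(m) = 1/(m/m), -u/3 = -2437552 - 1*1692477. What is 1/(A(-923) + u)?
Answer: 1/12390089 ≈ 8.0710e-8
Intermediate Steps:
u = 12390087 (u = -3*(-2437552 - 1*1692477) = -3*(-2437552 - 1692477) = -3*(-4130029) = 12390087)
A(m) = 2 (A(m) = 3 - 1/(m/m) = 3 - 1/1 = 3 - 1*1 = 3 - 1 = 2)
1/(A(-923) + u) = 1/(2 + 12390087) = 1/12390089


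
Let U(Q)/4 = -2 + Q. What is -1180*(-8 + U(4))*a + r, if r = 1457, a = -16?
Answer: 1457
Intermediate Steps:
U(Q) = -8 + 4*Q (U(Q) = 4*(-2 + Q) = -8 + 4*Q)
-1180*(-8 + U(4))*a + r = -1180*(-8 + (-8 + 4*4))*(-16) + 1457 = -1180*(-8 + (-8 + 16))*(-16) + 1457 = -1180*(-8 + 8)*(-16) + 1457 = -0*(-16) + 1457 = -1180*0 + 1457 = 0 + 1457 = 1457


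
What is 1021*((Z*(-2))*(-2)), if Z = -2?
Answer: -8168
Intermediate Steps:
1021*((Z*(-2))*(-2)) = 1021*(-2*(-2)*(-2)) = 1021*(4*(-2)) = 1021*(-8) = -8168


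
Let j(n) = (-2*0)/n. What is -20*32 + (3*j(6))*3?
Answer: -640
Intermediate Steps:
j(n) = 0 (j(n) = 0/n = 0)
-20*32 + (3*j(6))*3 = -20*32 + (3*0)*3 = -640 + 0*3 = -640 + 0 = -640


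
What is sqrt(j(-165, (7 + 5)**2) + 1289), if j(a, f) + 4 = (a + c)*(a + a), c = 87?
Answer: 5*sqrt(1081) ≈ 164.39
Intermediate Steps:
j(a, f) = -4 + 2*a*(87 + a) (j(a, f) = -4 + (a + 87)*(a + a) = -4 + (87 + a)*(2*a) = -4 + 2*a*(87 + a))
sqrt(j(-165, (7 + 5)**2) + 1289) = sqrt((-4 + 2*(-165)**2 + 174*(-165)) + 1289) = sqrt((-4 + 2*27225 - 28710) + 1289) = sqrt((-4 + 54450 - 28710) + 1289) = sqrt(25736 + 1289) = sqrt(27025) = 5*sqrt(1081)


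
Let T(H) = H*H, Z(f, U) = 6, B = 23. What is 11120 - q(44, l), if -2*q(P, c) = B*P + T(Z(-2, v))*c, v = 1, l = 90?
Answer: 13246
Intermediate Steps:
T(H) = H²
q(P, c) = -18*c - 23*P/2 (q(P, c) = -(23*P + 6²*c)/2 = -(23*P + 36*c)/2 = -18*c - 23*P/2)
11120 - q(44, l) = 11120 - (-18*90 - 23/2*44) = 11120 - (-1620 - 506) = 11120 - 1*(-2126) = 11120 + 2126 = 13246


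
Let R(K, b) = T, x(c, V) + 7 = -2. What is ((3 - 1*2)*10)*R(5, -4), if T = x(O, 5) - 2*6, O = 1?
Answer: -210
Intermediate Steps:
x(c, V) = -9 (x(c, V) = -7 - 2 = -9)
T = -21 (T = -9 - 2*6 = -9 - 12 = -21)
R(K, b) = -21
((3 - 1*2)*10)*R(5, -4) = ((3 - 1*2)*10)*(-21) = ((3 - 2)*10)*(-21) = (1*10)*(-21) = 10*(-21) = -210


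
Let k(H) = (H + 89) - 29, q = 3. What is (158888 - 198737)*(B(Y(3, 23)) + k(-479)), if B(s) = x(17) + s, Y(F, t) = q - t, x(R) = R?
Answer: 16816278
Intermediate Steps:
k(H) = 60 + H (k(H) = (89 + H) - 29 = 60 + H)
Y(F, t) = 3 - t
B(s) = 17 + s
(158888 - 198737)*(B(Y(3, 23)) + k(-479)) = (158888 - 198737)*((17 + (3 - 1*23)) + (60 - 479)) = -39849*((17 + (3 - 23)) - 419) = -39849*((17 - 20) - 419) = -39849*(-3 - 419) = -39849*(-422) = 16816278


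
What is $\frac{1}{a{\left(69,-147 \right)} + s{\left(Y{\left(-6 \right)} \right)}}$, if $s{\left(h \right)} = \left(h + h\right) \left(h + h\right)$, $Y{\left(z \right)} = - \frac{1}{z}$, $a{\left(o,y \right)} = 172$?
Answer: $\frac{9}{1549} \approx 0.0058102$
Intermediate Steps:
$s{\left(h \right)} = 4 h^{2}$ ($s{\left(h \right)} = 2 h 2 h = 4 h^{2}$)
$\frac{1}{a{\left(69,-147 \right)} + s{\left(Y{\left(-6 \right)} \right)}} = \frac{1}{172 + 4 \left(- \frac{1}{-6}\right)^{2}} = \frac{1}{172 + 4 \left(\left(-1\right) \left(- \frac{1}{6}\right)\right)^{2}} = \frac{1}{172 + \frac{4}{36}} = \frac{1}{172 + 4 \cdot \frac{1}{36}} = \frac{1}{172 + \frac{1}{9}} = \frac{1}{\frac{1549}{9}} = \frac{9}{1549}$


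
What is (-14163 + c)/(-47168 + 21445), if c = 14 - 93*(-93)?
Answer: 5500/25723 ≈ 0.21382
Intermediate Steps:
c = 8663 (c = 14 + 8649 = 8663)
(-14163 + c)/(-47168 + 21445) = (-14163 + 8663)/(-47168 + 21445) = -5500/(-25723) = -5500*(-1/25723) = 5500/25723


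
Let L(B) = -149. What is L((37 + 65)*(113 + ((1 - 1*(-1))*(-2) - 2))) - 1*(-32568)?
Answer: 32419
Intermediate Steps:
L((37 + 65)*(113 + ((1 - 1*(-1))*(-2) - 2))) - 1*(-32568) = -149 - 1*(-32568) = -149 + 32568 = 32419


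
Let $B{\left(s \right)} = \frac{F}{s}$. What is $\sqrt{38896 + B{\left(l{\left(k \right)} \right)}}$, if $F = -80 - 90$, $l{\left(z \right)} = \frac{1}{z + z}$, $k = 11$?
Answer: $2 \sqrt{8789} \approx 187.5$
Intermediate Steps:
$l{\left(z \right)} = \frac{1}{2 z}$
$F = -170$
$B{\left(s \right)} = - \frac{170}{s}$
$\sqrt{38896 + B{\left(l{\left(k \right)} \right)}} = \sqrt{38896 - \frac{170}{\frac{1}{2} \cdot \frac{1}{11}}} = \sqrt{38896 - 170 \frac{1}{\frac{1}{22}}} = \sqrt{38896 - 3740} = \sqrt{35156} = 2 \sqrt{8789}$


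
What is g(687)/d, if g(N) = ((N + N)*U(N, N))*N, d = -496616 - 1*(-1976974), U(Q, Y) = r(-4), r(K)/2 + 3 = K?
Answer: -6607566/740179 ≈ -8.9270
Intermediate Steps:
r(K) = -6 + 2*K
U(Q, Y) = -14 (U(Q, Y) = -6 + 2*(-4) = -6 - 8 = -14)
d = 1480358 (d = -496616 + 1976974 = 1480358)
g(N) = -28*N² (g(N) = ((N + N)*(-14))*N = ((2*N)*(-14))*N = (-28*N)*N = -28*N²)
g(687)/d = -28*687²/1480358 = -28*471969*(1/1480358) = -13215132*1/1480358 = -6607566/740179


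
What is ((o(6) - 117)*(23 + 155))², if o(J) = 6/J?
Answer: 426339904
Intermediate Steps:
((o(6) - 117)*(23 + 155))² = ((6/6 - 117)*(23 + 155))² = ((6*(⅙) - 117)*178)² = ((1 - 117)*178)² = (-116*178)² = (-20648)² = 426339904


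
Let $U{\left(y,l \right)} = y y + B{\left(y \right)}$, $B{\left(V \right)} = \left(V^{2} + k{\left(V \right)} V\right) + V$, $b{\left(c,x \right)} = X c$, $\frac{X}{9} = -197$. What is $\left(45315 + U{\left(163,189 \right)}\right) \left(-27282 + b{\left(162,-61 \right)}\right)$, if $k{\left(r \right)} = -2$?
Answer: $-30912991320$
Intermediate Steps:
$X = -1773$ ($X = 9 \left(-197\right) = -1773$)
$b{\left(c,x \right)} = - 1773 c$
$B{\left(V \right)} = V^{2} - V$ ($B{\left(V \right)} = \left(V^{2} - 2 V\right) + V = V^{2} - V$)
$U{\left(y,l \right)} = y^{2} + y \left(-1 + y\right)$ ($U{\left(y,l \right)} = y y + y \left(-1 + y\right) = y^{2} + y \left(-1 + y\right)$)
$\left(45315 + U{\left(163,189 \right)}\right) \left(-27282 + b{\left(162,-61 \right)}\right) = \left(45315 + 163 \left(-1 + 2 \cdot 163\right)\right) \left(-27282 - 287226\right) = \left(45315 + 163 \left(-1 + 326\right)\right) \left(-27282 - 287226\right) = \left(45315 + 163 \cdot 325\right) \left(-314508\right) = \left(45315 + 52975\right) \left(-314508\right) = 98290 \left(-314508\right) = -30912991320$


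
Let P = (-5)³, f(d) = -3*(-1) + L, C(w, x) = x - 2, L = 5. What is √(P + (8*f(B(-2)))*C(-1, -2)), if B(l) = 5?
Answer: I*√381 ≈ 19.519*I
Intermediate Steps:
C(w, x) = -2 + x
f(d) = 8 (f(d) = -3*(-1) + 5 = 3 + 5 = 8)
P = -125
√(P + (8*f(B(-2)))*C(-1, -2)) = √(-125 + (8*8)*(-2 - 2)) = √(-125 + 64*(-4)) = √(-125 - 256) = √(-381) = I*√381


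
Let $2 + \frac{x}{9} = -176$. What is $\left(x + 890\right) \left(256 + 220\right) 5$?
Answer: $-1694560$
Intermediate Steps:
$x = -1602$ ($x = -18 + 9 \left(-176\right) = -18 - 1584 = -1602$)
$\left(x + 890\right) \left(256 + 220\right) 5 = \left(-1602 + 890\right) \left(256 + 220\right) 5 = \left(-712\right) 476 \cdot 5 = \left(-338912\right) 5 = -1694560$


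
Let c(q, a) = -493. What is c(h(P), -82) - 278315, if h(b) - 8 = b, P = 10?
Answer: -278808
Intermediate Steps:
h(b) = 8 + b
c(h(P), -82) - 278315 = -493 - 278315 = -278808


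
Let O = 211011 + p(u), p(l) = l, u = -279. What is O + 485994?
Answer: 696726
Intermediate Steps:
O = 210732 (O = 211011 - 279 = 210732)
O + 485994 = 210732 + 485994 = 696726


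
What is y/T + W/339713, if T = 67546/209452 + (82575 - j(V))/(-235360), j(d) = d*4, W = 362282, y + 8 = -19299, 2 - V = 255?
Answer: 80832297376533755242/136720704080433 ≈ 5.9122e+5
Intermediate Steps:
V = -253 (V = 2 - 1*255 = 2 - 255 = -253)
y = -19307 (y = -8 - 19299 = -19307)
j(d) = 4*d
T = -402459441/12324155680 (T = 67546/209452 + (82575 - 4*(-253))/(-235360) = 67546*(1/209452) + (82575 - 1*(-1012))*(-1/235360) = 33773/104726 + (82575 + 1012)*(-1/235360) = 33773/104726 + 83587*(-1/235360) = 33773/104726 - 83587/235360 = -402459441/12324155680 ≈ -0.032656)
y/T + W/339713 = -19307/(-402459441/12324155680) + 362282/339713 = -19307*(-12324155680/402459441) + 362282*(1/339713) = 237942473713760/402459441 + 362282/339713 = 80832297376533755242/136720704080433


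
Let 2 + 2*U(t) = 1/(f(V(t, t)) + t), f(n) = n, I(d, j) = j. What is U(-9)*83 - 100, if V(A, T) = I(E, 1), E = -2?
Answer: -3011/16 ≈ -188.19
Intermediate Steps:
V(A, T) = 1
U(t) = -1 + 1/(2*(1 + t))
U(-9)*83 - 100 = ((-½ - 1*(-9))/(1 - 9))*83 - 100 = ((-½ + 9)/(-8))*83 - 100 = -⅛*17/2*83 - 100 = -17/16*83 - 100 = -1411/16 - 100 = -3011/16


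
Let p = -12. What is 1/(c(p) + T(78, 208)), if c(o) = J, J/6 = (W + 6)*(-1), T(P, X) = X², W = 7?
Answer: 1/43186 ≈ 2.3156e-5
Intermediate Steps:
J = -78 (J = 6*((7 + 6)*(-1)) = 6*(13*(-1)) = 6*(-13) = -78)
c(o) = -78
1/(c(p) + T(78, 208)) = 1/(-78 + 208²) = 1/(-78 + 43264) = 1/43186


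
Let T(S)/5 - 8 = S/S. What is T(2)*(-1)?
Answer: -45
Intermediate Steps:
T(S) = 45 (T(S) = 40 + 5*(S/S) = 40 + 5*1 = 40 + 5 = 45)
T(2)*(-1) = 45*(-1) = -45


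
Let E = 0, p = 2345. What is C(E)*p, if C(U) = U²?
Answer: 0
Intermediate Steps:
C(E)*p = 0²*2345 = 0*2345 = 0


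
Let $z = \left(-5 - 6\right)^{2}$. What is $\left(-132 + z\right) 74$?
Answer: $-814$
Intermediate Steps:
$z = 121$ ($z = \left(-11\right)^{2} = 121$)
$\left(-132 + z\right) 74 = \left(-132 + 121\right) 74 = \left(-11\right) 74 = -814$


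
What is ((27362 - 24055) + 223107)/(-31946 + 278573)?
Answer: 226414/246627 ≈ 0.91804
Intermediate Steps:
((27362 - 24055) + 223107)/(-31946 + 278573) = (3307 + 223107)/246627 = 226414*(1/246627) = 226414/246627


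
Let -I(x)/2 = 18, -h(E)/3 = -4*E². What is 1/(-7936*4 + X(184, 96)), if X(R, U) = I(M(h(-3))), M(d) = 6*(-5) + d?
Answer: -1/31780 ≈ -3.1466e-5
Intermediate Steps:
h(E) = 12*E² (h(E) = -(-12)*E² = 12*E²)
M(d) = -30 + d
I(x) = -36 (I(x) = -2*18 = -36)
X(R, U) = -36
1/(-7936*4 + X(184, 96)) = 1/(-7936*4 - 36) = 1/(-31744 - 36) = 1/(-31780) = -1/31780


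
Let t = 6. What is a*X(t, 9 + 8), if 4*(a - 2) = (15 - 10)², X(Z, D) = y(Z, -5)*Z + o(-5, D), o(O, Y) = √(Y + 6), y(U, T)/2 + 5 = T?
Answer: -990 + 33*√23/4 ≈ -950.43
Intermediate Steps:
y(U, T) = -10 + 2*T
o(O, Y) = √(6 + Y)
X(Z, D) = √(6 + D) - 20*Z (X(Z, D) = (-10 + 2*(-5))*Z + √(6 + D) = (-10 - 10)*Z + √(6 + D) = -20*Z + √(6 + D) = √(6 + D) - 20*Z)
a = 33/4 (a = 2 + (15 - 10)²/4 = 2 + (¼)*5² = 2 + (¼)*25 = 2 + 25/4 = 33/4 ≈ 8.2500)
a*X(t, 9 + 8) = 33*(√(6 + (9 + 8)) - 20*6)/4 = 33*(√(6 + 17) - 120)/4 = 33*(√23 - 120)/4 = 33*(-120 + √23)/4 = -990 + 33*√23/4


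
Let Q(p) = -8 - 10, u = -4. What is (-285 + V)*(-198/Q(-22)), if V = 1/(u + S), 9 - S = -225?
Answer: -721039/230 ≈ -3135.0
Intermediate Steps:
S = 234 (S = 9 - 1*(-225) = 9 + 225 = 234)
Q(p) = -18
V = 1/230 (V = 1/(-4 + 234) = 1/230 ≈ 0.0043478)
(-285 + V)*(-198/Q(-22)) = (-285 + 1/230)*(-198/(-18)) = -(-6489351)*(-1)/(115*18) = -65549/230*11 = -721039/230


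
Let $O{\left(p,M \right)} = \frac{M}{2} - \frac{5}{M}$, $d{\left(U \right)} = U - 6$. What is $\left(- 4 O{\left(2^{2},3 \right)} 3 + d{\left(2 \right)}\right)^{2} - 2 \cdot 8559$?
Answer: $-17114$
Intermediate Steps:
$d{\left(U \right)} = -6 + U$ ($d{\left(U \right)} = U - 6 = -6 + U$)
$O{\left(p,M \right)} = \frac{M}{2} - \frac{5}{M}$ ($O{\left(p,M \right)} = M \frac{1}{2} - \frac{5}{M} = \frac{M}{2} - \frac{5}{M}$)
$\left(- 4 O{\left(2^{2},3 \right)} 3 + d{\left(2 \right)}\right)^{2} - 2 \cdot 8559 = \left(- 4 \left(\frac{1}{2} \cdot 3 - \frac{5}{3}\right) 3 + \left(-6 + 2\right)\right)^{2} - 2 \cdot 8559 = \left(- 4 \left(\frac{3}{2} - \frac{5}{3}\right) 3 - 4\right)^{2} - 17118 = \left(\left(-4\right) \left(- \frac{1}{6}\right) 3 - 4\right)^{2} - 17118 = \left(\frac{2}{3} \cdot 3 - 4\right)^{2} - 17118 = \left(2 - 4\right)^{2} - 17118 = \left(-2\right)^{2} - 17118 = 4 - 17118 = -17114$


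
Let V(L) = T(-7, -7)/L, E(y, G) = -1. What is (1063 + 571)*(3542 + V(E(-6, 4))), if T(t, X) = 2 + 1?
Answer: 5782726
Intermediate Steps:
T(t, X) = 3
V(L) = 3/L
(1063 + 571)*(3542 + V(E(-6, 4))) = (1063 + 571)*(3542 + 3/(-1)) = 1634*(3542 + 3*(-1)) = 1634*(3542 - 3) = 1634*3539 = 5782726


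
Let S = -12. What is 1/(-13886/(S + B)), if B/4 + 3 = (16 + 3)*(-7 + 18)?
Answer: -406/6943 ≈ -0.058476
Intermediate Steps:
B = 824 (B = -12 + 4*((16 + 3)*(-7 + 18)) = -12 + 4*(19*11) = -12 + 4*209 = -12 + 836 = 824)
1/(-13886/(S + B)) = 1/(-13886/(-12 + 824)) = 1/(-13886/812) = 1/(-13886*1/812) = 1/(-6943/406) = -406/6943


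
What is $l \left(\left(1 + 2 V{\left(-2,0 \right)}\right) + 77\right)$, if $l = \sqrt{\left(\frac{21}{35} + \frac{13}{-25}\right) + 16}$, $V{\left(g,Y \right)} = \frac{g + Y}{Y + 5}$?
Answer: $\frac{386 \sqrt{402}}{25} \approx 309.57$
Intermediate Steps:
$V{\left(g,Y \right)} = \frac{Y + g}{5 + Y}$
$l = \frac{\sqrt{402}}{5}$ ($l = \sqrt{\left(21 \cdot \frac{1}{35} + 13 \left(- \frac{1}{25}\right)\right) + 16} = \sqrt{\left(\frac{3}{5} - \frac{13}{25}\right) + 16} = \sqrt{\frac{2}{25} + 16} = \sqrt{\frac{402}{25}} = \frac{\sqrt{402}}{5} \approx 4.01$)
$l \left(\left(1 + 2 V{\left(-2,0 \right)}\right) + 77\right) = \frac{\sqrt{402}}{5} \left(\left(1 + 2 \frac{0 - 2}{5 + 0}\right) + 77\right) = \frac{\sqrt{402}}{5} \left(\left(1 + 2 \cdot \frac{1}{5} \left(-2\right)\right) + 77\right) = \frac{\sqrt{402}}{5} \left(\left(1 + 2 \left(- \frac{2}{5}\right)\right) + 77\right) = \frac{\sqrt{402}}{5} \left(\left(1 - \frac{4}{5}\right) + 77\right) = \frac{\sqrt{402}}{5} \left(\frac{1}{5} + 77\right) = \frac{\sqrt{402}}{5} \cdot \frac{386}{5} = \frac{386 \sqrt{402}}{25}$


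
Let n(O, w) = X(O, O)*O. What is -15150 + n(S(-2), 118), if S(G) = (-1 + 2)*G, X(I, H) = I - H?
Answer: -15150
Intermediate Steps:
S(G) = G (S(G) = 1*G = G)
n(O, w) = 0 (n(O, w) = (O - O)*O = 0*O = 0)
-15150 + n(S(-2), 118) = -15150 + 0 = -15150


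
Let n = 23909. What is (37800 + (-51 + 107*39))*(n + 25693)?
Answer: 2079415044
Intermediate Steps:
(37800 + (-51 + 107*39))*(n + 25693) = (37800 + (-51 + 107*39))*(23909 + 25693) = (37800 + (-51 + 4173))*49602 = (37800 + 4122)*49602 = 41922*49602 = 2079415044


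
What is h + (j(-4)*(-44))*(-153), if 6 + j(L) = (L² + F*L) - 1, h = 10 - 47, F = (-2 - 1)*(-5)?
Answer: -343369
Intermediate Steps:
F = 15 (F = -3*(-5) = 15)
h = -37
j(L) = -7 + L² + 15*L (j(L) = -6 + ((L² + 15*L) - 1) = -6 + (-1 + L² + 15*L) = -7 + L² + 15*L)
h + (j(-4)*(-44))*(-153) = -37 + ((-7 + (-4)² + 15*(-4))*(-44))*(-153) = -37 + ((-7 + 16 - 60)*(-44))*(-153) = -37 - 51*(-44)*(-153) = -37 + 2244*(-153) = -37 - 343332 = -343369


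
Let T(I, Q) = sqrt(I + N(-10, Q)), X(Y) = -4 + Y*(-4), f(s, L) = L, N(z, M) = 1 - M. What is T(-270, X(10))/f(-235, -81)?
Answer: -5*I/27 ≈ -0.18519*I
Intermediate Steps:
X(Y) = -4 - 4*Y
T(I, Q) = sqrt(1 + I - Q) (T(I, Q) = sqrt(I + (1 - Q)) = sqrt(1 + I - Q))
T(-270, X(10))/f(-235, -81) = sqrt(1 - 270 - (-4 - 4*10))/(-81) = sqrt(1 - 270 - (-4 - 40))*(-1/81) = sqrt(1 - 270 - 1*(-44))*(-1/81) = sqrt(1 - 270 + 44)*(-1/81) = sqrt(-225)*(-1/81) = (15*I)*(-1/81) = -5*I/27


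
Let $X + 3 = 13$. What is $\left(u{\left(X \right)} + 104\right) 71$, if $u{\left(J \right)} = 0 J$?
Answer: $7384$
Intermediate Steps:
$X = 10$ ($X = -3 + 13 = 10$)
$u{\left(J \right)} = 0$
$\left(u{\left(X \right)} + 104\right) 71 = \left(0 + 104\right) 71 = 104 \cdot 71 = 7384$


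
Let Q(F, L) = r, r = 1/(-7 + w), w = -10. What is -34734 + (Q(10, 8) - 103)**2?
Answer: -6968622/289 ≈ -24113.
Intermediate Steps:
r = -1/17 (r = 1/(-7 - 10) = 1/(-17) = -1/17 ≈ -0.058824)
Q(F, L) = -1/17
-34734 + (Q(10, 8) - 103)**2 = -34734 + (-1/17 - 103)**2 = -34734 + (-1752/17)**2 = -34734 + 3069504/289 = -6968622/289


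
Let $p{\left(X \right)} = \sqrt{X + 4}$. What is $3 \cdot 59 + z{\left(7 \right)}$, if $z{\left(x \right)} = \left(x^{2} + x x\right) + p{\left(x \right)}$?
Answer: $275 + \sqrt{11} \approx 278.32$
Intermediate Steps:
$p{\left(X \right)} = \sqrt{4 + X}$
$z{\left(x \right)} = \sqrt{4 + x} + 2 x^{2}$ ($z{\left(x \right)} = \left(x^{2} + x x\right) + \sqrt{4 + x} = \left(x^{2} + x^{2}\right) + \sqrt{4 + x} = 2 x^{2} + \sqrt{4 + x} = \sqrt{4 + x} + 2 x^{2}$)
$3 \cdot 59 + z{\left(7 \right)} = 3 \cdot 59 + \left(\sqrt{4 + 7} + 2 \cdot 7^{2}\right) = 177 + \left(\sqrt{11} + 2 \cdot 49\right) = 177 + \left(\sqrt{11} + 98\right) = 177 + \left(98 + \sqrt{11}\right) = 275 + \sqrt{11}$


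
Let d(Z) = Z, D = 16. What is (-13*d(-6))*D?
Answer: 1248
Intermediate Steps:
(-13*d(-6))*D = -13*(-6)*16 = 78*16 = 1248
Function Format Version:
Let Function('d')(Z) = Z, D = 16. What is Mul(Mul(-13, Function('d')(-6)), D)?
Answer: 1248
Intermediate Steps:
Mul(Mul(-13, Function('d')(-6)), D) = Mul(Mul(-13, -6), 16) = Mul(78, 16) = 1248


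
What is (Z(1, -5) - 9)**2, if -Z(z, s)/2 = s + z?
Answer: 1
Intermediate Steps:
Z(z, s) = -2*s - 2*z (Z(z, s) = -2*(s + z) = -2*s - 2*z)
(Z(1, -5) - 9)**2 = ((-2*(-5) - 2*1) - 9)**2 = ((10 - 2) - 9)**2 = (8 - 9)**2 = (-1)**2 = 1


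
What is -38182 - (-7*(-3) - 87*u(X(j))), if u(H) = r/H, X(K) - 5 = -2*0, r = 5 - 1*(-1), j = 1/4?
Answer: -190493/5 ≈ -38099.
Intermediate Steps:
j = 1/4 ≈ 0.25000
r = 6 (r = 5 + 1 = 6)
X(K) = 5 (X(K) = 5 - 2*0 = 5 + 0 = 5)
u(H) = 6/H
-38182 - (-7*(-3) - 87*u(X(j))) = -38182 - (-7*(-3) - 522/5) = -38182 - (21 - 522/5) = -38182 - 1*(-417/5) = -38182 + 417/5 = -190493/5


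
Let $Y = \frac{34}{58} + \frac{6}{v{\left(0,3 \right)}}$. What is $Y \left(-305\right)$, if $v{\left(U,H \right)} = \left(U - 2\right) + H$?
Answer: $- \frac{58255}{29} \approx -2008.8$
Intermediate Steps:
$v{\left(U,H \right)} = -2 + H + U$ ($v{\left(U,H \right)} = \left(-2 + U\right) + H = -2 + H + U$)
$Y = \frac{191}{29}$ ($Y = \frac{34}{58} + \frac{6}{-2 + 3 + 0} = 34 \cdot \frac{1}{58} + \frac{6}{1} = \frac{17}{29} + 6 \cdot 1 = \frac{17}{29} + 6 = \frac{191}{29} \approx 6.5862$)
$Y \left(-305\right) = \frac{191}{29} \left(-305\right) = - \frac{58255}{29}$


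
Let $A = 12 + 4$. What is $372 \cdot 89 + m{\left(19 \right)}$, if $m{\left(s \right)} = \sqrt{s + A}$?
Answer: $33108 + \sqrt{35} \approx 33114.0$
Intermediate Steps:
$A = 16$
$m{\left(s \right)} = \sqrt{16 + s}$ ($m{\left(s \right)} = \sqrt{s + 16} = \sqrt{16 + s}$)
$372 \cdot 89 + m{\left(19 \right)} = 372 \cdot 89 + \sqrt{16 + 19} = 33108 + \sqrt{35}$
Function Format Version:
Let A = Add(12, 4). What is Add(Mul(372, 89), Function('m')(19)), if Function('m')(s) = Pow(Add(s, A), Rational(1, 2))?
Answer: Add(33108, Pow(35, Rational(1, 2))) ≈ 33114.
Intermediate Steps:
A = 16
Function('m')(s) = Pow(Add(16, s), Rational(1, 2)) (Function('m')(s) = Pow(Add(s, 16), Rational(1, 2)) = Pow(Add(16, s), Rational(1, 2)))
Add(Mul(372, 89), Function('m')(19)) = Add(Mul(372, 89), Pow(Add(16, 19), Rational(1, 2))) = Add(33108, Pow(35, Rational(1, 2)))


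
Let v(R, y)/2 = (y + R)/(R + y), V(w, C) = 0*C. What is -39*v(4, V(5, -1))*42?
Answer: -3276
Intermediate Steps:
V(w, C) = 0
v(R, y) = 2 (v(R, y) = 2*((y + R)/(R + y)) = 2*((R + y)/(R + y)) = 2*1 = 2)
-39*v(4, V(5, -1))*42 = -39*2*42 = -78*42 = -3276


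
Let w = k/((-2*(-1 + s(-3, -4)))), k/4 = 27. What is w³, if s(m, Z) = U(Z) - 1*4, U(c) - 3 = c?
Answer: 729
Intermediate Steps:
U(c) = 3 + c
s(m, Z) = -1 + Z (s(m, Z) = (3 + Z) - 1*4 = (3 + Z) - 4 = -1 + Z)
k = 108 (k = 4*27 = 108)
w = 9 (w = 108/((-2*(-1 + (-1 - 4)))) = 108/((-2*(-1 - 5))) = 108/((-2*(-6))) = 108/12 = 108*(1/12) = 9)
w³ = 9³ = 729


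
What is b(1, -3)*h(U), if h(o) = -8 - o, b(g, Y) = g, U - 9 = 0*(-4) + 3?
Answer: -20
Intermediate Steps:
U = 12 (U = 9 + (0*(-4) + 3) = 9 + (0 + 3) = 9 + 3 = 12)
b(1, -3)*h(U) = 1*(-8 - 1*12) = 1*(-8 - 12) = 1*(-20) = -20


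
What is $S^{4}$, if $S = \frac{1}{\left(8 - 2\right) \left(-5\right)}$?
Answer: $\frac{1}{810000} \approx 1.2346 \cdot 10^{-6}$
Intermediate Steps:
$S = - \frac{1}{30}$ ($S = \frac{1}{6} \left(- \frac{1}{5}\right) = - \frac{1}{30} \approx -0.033333$)
$S^{4} = \left(- \frac{1}{30}\right)^{4} = \frac{1}{810000}$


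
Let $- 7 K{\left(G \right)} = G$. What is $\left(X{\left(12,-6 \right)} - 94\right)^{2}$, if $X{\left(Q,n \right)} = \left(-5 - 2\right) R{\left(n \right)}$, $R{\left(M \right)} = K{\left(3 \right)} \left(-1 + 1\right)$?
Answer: $8836$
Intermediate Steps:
$K{\left(G \right)} = - \frac{G}{7}$
$R{\left(M \right)} = 0$ ($R{\left(M \right)} = \left(- \frac{1}{7}\right) 3 \left(-1 + 1\right) = \left(- \frac{3}{7}\right) 0 = 0$)
$X{\left(Q,n \right)} = 0$ ($X{\left(Q,n \right)} = \left(-5 - 2\right) 0 = \left(-7\right) 0 = 0$)
$\left(X{\left(12,-6 \right)} - 94\right)^{2} = \left(0 - 94\right)^{2} = \left(-94\right)^{2} = 8836$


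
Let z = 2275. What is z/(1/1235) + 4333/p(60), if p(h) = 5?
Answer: 14052458/5 ≈ 2.8105e+6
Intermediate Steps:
z/(1/1235) + 4333/p(60) = 2275/(1/1235) + 4333/5 = 2275/(1/1235) + 4333*(⅕) = 2275*1235 + 4333/5 = 2809625 + 4333/5 = 14052458/5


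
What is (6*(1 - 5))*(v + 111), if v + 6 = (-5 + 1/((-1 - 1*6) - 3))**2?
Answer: -78606/25 ≈ -3144.2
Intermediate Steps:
v = 2001/100 (v = -6 + (-5 + 1/((-1 - 1*6) - 3))**2 = -6 + (-5 + 1/((-1 - 6) - 3))**2 = -6 + (-5 + 1/(-7 - 3))**2 = -6 + (-5 + 1/(-10))**2 = -6 + (-5 - 1/10)**2 = -6 + (-51/10)**2 = -6 + 2601/100 = 2001/100 ≈ 20.010)
(6*(1 - 5))*(v + 111) = (6*(1 - 5))*(2001/100 + 111) = (6*(-4))*(13101/100) = -24*13101/100 = -78606/25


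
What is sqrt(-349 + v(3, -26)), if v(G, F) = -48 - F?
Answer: I*sqrt(371) ≈ 19.261*I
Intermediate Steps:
sqrt(-349 + v(3, -26)) = sqrt(-349 + (-48 - 1*(-26))) = sqrt(-349 + (-48 + 26)) = sqrt(-349 - 22) = sqrt(-371) = I*sqrt(371)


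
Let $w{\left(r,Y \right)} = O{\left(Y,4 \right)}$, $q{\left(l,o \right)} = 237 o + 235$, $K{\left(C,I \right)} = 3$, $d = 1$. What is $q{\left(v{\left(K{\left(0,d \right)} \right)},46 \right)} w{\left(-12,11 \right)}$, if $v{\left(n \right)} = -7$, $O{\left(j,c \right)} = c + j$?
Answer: $167055$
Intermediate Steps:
$q{\left(l,o \right)} = 235 + 237 o$
$w{\left(r,Y \right)} = 4 + Y$
$q{\left(v{\left(K{\left(0,d \right)} \right)},46 \right)} w{\left(-12,11 \right)} = \left(235 + 237 \cdot 46\right) \left(4 + 11\right) = \left(235 + 10902\right) 15 = 11137 \cdot 15 = 167055$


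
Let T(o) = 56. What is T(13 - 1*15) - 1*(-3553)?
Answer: 3609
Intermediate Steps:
T(13 - 1*15) - 1*(-3553) = 56 - 1*(-3553) = 56 + 3553 = 3609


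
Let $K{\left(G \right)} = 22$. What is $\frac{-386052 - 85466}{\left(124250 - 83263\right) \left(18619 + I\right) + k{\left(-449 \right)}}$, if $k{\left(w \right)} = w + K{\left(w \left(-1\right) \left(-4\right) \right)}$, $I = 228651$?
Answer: $- \frac{471518}{10134855063} \approx -4.6524 \cdot 10^{-5}$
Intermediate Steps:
$k{\left(w \right)} = 22 + w$ ($k{\left(w \right)} = w + 22 = 22 + w$)
$\frac{-386052 - 85466}{\left(124250 - 83263\right) \left(18619 + I\right) + k{\left(-449 \right)}} = \frac{-386052 - 85466}{\left(124250 - 83263\right) \left(18619 + 228651\right) + \left(22 - 449\right)} = - \frac{471518}{40987 \cdot 247270 - 427} = - \frac{471518}{10134855490 - 427} = - \frac{471518}{10134855063}$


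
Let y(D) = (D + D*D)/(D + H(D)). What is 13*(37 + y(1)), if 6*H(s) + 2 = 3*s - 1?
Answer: 507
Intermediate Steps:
H(s) = -1/2 + s/2 (H(s) = -1/3 + (3*s - 1)/6 = -1/3 + (-1 + 3*s)/6 = -1/3 + (-1/6 + s/2) = -1/2 + s/2)
y(D) = (D + D**2)/(-1/2 + 3*D/2) (y(D) = (D + D*D)/(D + (-1/2 + D/2)) = (D + D**2)/(-1/2 + 3*D/2))
13*(37 + y(1)) = 13*(37 + 2*1*(1 + 1)/(-1 + 3*1)) = 13*(37 + 2*1*2/(-1 + 3)) = 13*(37 + 2*1*2/2) = 13*(37 + 2*1*(1/2)*2) = 13*(37 + 2) = 13*39 = 507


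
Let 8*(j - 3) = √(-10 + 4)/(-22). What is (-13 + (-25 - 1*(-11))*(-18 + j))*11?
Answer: 2167 + 7*I*√6/8 ≈ 2167.0 + 2.1433*I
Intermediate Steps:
j = 3 - I*√6/176 (j = 3 + (√(-10 + 4)/(-22))/8 = 3 + (√(-6)*(-1/22))/8 = 3 + ((I*√6)*(-1/22))/8 = 3 + (-I*√6/22)/8 = 3 - I*√6/176 ≈ 3.0 - 0.013918*I)
(-13 + (-25 - 1*(-11))*(-18 + j))*11 = (-13 + (-25 - 1*(-11))*(-18 + (3 - I*√6/176)))*11 = (-13 + (-25 + 11)*(-15 - I*√6/176))*11 = (-13 - 14*(-15 - I*√6/176))*11 = (-13 + (210 + 7*I*√6/88))*11 = (197 + 7*I*√6/88)*11 = 2167 + 7*I*√6/8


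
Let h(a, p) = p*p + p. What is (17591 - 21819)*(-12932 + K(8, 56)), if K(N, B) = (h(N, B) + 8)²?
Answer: -43240043504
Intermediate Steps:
h(a, p) = p + p² (h(a, p) = p² + p = p + p²)
K(N, B) = (8 + B*(1 + B))² (K(N, B) = (B*(1 + B) + 8)² = (8 + B*(1 + B))²)
(17591 - 21819)*(-12932 + K(8, 56)) = (17591 - 21819)*(-12932 + (8 + 56*(1 + 56))²) = -4228*(-12932 + (8 + 56*57)²) = -4228*(-12932 + (8 + 3192)²) = -4228*(-12932 + 3200²) = -4228*(-12932 + 10240000) = -4228*10227068 = -43240043504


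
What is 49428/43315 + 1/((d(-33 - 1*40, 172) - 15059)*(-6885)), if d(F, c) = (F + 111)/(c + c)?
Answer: 35258056714792/30897521924679 ≈ 1.1411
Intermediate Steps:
d(F, c) = (111 + F)/(2*c) (d(F, c) = (111 + F)/((2*c)) = (111 + F)*(1/(2*c)) = (111 + F)/(2*c))
49428/43315 + 1/((d(-33 - 1*40, 172) - 15059)*(-6885)) = 49428/43315 + 1/((½)*(111 + (-33 - 1*40))/172 - 15059*(-6885)) = 49428*(1/43315) - 1/6885/((½)*(1/172)*(111 + (-33 - 40)) - 15059) = 49428/43315 - 1/6885/((½)*(1/172)*(111 - 73) - 15059) = 49428/43315 - 1/6885/((½)*(1/172)*38 - 15059) = 49428/43315 - 1/6885/(19/172 - 15059) = 49428/43315 - 1/6885/(-2590129/172) = 49428/43315 - 172/2590129*(-1/6885) = 49428/43315 + 172/17833038165 = 35258056714792/30897521924679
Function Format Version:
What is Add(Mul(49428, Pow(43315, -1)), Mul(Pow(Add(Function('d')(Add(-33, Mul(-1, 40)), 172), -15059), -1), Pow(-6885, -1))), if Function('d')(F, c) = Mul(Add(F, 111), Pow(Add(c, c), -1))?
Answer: Rational(35258056714792, 30897521924679) ≈ 1.1411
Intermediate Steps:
Function('d')(F, c) = Mul(Rational(1, 2), Pow(c, -1), Add(111, F)) (Function('d')(F, c) = Mul(Add(111, F), Pow(Mul(2, c), -1)) = Mul(Add(111, F), Mul(Rational(1, 2), Pow(c, -1))) = Mul(Rational(1, 2), Pow(c, -1), Add(111, F)))
Add(Mul(49428, Pow(43315, -1)), Mul(Pow(Add(Function('d')(Add(-33, Mul(-1, 40)), 172), -15059), -1), Pow(-6885, -1))) = Add(Mul(49428, Pow(43315, -1)), Mul(Pow(Add(Mul(Rational(1, 2), Pow(172, -1), Add(111, Add(-33, Mul(-1, 40)))), -15059), -1), Pow(-6885, -1))) = Add(Mul(49428, Rational(1, 43315)), Mul(Pow(Add(Mul(Rational(1, 2), Rational(1, 172), Add(111, Add(-33, -40))), -15059), -1), Rational(-1, 6885))) = Add(Rational(49428, 43315), Mul(Pow(Add(Mul(Rational(1, 2), Rational(1, 172), Add(111, -73)), -15059), -1), Rational(-1, 6885))) = Add(Rational(49428, 43315), Mul(Pow(Add(Mul(Rational(1, 2), Rational(1, 172), 38), -15059), -1), Rational(-1, 6885))) = Add(Rational(49428, 43315), Mul(Pow(Add(Rational(19, 172), -15059), -1), Rational(-1, 6885))) = Add(Rational(49428, 43315), Mul(Pow(Rational(-2590129, 172), -1), Rational(-1, 6885))) = Add(Rational(49428, 43315), Mul(Rational(-172, 2590129), Rational(-1, 6885))) = Add(Rational(49428, 43315), Rational(172, 17833038165)) = Rational(35258056714792, 30897521924679)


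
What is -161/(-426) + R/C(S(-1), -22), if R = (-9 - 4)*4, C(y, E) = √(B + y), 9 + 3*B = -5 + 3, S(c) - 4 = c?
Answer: 161/426 + 26*I*√6 ≈ 0.37793 + 63.687*I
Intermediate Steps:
S(c) = 4 + c
B = -11/3 (B = -3 + (-5 + 3)/3 = -3 + (⅓)*(-2) = -3 - ⅔ = -11/3 ≈ -3.6667)
C(y, E) = √(-11/3 + y)
R = -52 (R = -13*4 = -52)
-161/(-426) + R/C(S(-1), -22) = -161/(-426) - 52*3/√(-33 + 9*(4 - 1)) = -161*(-1/426) - 52*3/√(-33 + 9*3) = 161/426 - 52*3/√(-33 + 27) = 161/426 - 52*(-I*√6/2) = 161/426 - (-26)*I*√6 = 161/426 + 26*I*√6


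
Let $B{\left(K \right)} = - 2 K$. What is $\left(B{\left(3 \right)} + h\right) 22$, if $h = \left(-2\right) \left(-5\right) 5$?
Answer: $968$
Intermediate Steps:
$h = 50$ ($h = 10 \cdot 5 = 50$)
$\left(B{\left(3 \right)} + h\right) 22 = \left(\left(-2\right) 3 + 50\right) 22 = \left(-6 + 50\right) 22 = 44 \cdot 22 = 968$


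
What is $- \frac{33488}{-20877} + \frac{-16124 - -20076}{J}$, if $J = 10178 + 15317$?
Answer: $\frac{936282464}{532259115} \approx 1.7591$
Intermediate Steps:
$J = 25495$
$- \frac{33488}{-20877} + \frac{-16124 - -20076}{J} = - \frac{33488}{-20877} + \frac{-16124 - -20076}{25495} = \left(-33488\right) \left(- \frac{1}{20877}\right) + \left(-16124 + 20076\right) \frac{1}{25495} = \frac{33488}{20877} + 3952 \cdot \frac{1}{25495} = \frac{33488}{20877} + \frac{3952}{25495} = \frac{936282464}{532259115}$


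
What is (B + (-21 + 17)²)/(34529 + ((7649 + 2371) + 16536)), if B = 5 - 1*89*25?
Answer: -116/3215 ≈ -0.036081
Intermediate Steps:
B = -2220 (B = 5 - 89*25 = 5 - 2225 = -2220)
(B + (-21 + 17)²)/(34529 + ((7649 + 2371) + 16536)) = (-2220 + (-21 + 17)²)/(34529 + ((7649 + 2371) + 16536)) = (-2220 + (-4)²)/(34529 + (10020 + 16536)) = (-2220 + 16)/(34529 + 26556) = -2204/61085 = -2204*1/61085 = -116/3215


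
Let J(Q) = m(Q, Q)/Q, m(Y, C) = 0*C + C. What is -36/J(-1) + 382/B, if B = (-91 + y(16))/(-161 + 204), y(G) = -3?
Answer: -9905/47 ≈ -210.74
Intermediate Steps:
m(Y, C) = C (m(Y, C) = 0 + C = C)
J(Q) = 1 (J(Q) = Q/Q = 1)
B = -94/43 (B = (-91 - 3)/(-161 + 204) = -94/43 ≈ -2.1860)
-36/J(-1) + 382/B = -36/1 + 382/(-94/43) = -36*1 + 382*(-43/94) = -36 - 8213/47 = -9905/47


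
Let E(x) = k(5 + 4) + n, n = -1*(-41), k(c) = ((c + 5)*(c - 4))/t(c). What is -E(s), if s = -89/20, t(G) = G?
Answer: -439/9 ≈ -48.778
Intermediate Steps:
k(c) = (-4 + c)*(5 + c)/c (k(c) = ((c + 5)*(c - 4))/c = ((5 + c)*(-4 + c))/c = ((-4 + c)*(5 + c))/c = (-4 + c)*(5 + c)/c)
n = 41
s = -89/20 (s = -89*1/20 = -89/20 ≈ -4.4500)
E(x) = 439/9 (E(x) = (1 + (5 + 4) - 20/(5 + 4)) + 41 = (1 + 9 - 20/9) + 41 = 70/9 + 41 = 439/9)
-E(s) = -1*439/9 = -439/9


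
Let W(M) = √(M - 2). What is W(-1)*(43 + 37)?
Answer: 80*I*√3 ≈ 138.56*I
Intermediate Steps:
W(M) = √(-2 + M)
W(-1)*(43 + 37) = √(-2 - 1)*(43 + 37) = √(-3)*80 = (I*√3)*80 = 80*I*√3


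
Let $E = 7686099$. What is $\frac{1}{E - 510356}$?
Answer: $\frac{1}{7175743} \approx 1.3936 \cdot 10^{-7}$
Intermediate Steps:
$\frac{1}{E - 510356} = \frac{1}{7686099 - 510356} = \frac{1}{7175743}$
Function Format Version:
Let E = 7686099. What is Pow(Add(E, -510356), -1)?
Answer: Rational(1, 7175743) ≈ 1.3936e-7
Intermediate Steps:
Pow(Add(E, -510356), -1) = Pow(Add(7686099, -510356), -1) = Pow(7175743, -1) = Rational(1, 7175743)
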